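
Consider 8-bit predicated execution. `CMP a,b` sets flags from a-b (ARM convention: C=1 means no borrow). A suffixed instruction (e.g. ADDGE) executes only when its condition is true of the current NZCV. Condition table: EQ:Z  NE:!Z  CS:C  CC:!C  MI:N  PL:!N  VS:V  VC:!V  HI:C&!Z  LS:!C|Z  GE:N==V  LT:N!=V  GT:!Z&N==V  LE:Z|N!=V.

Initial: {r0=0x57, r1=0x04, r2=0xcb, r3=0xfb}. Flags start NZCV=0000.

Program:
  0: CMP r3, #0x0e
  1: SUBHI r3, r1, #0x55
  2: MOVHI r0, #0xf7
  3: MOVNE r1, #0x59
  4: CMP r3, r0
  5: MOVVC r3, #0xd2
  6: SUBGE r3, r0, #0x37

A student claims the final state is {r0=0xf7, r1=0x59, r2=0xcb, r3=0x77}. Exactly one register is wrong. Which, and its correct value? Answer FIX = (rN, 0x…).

FIX = (r3, 0xd2)

0: ✓ CMP  NZCV=1010
1: ✓ SUBHI  r3←0xaf
2: ✓ MOVHI  r0←0xf7
3: ✓ MOVNE  r1←0x59
4: ✓ CMP  NZCV=1000
5: ✓ MOVVC  r3←0xd2
6: · SUBGE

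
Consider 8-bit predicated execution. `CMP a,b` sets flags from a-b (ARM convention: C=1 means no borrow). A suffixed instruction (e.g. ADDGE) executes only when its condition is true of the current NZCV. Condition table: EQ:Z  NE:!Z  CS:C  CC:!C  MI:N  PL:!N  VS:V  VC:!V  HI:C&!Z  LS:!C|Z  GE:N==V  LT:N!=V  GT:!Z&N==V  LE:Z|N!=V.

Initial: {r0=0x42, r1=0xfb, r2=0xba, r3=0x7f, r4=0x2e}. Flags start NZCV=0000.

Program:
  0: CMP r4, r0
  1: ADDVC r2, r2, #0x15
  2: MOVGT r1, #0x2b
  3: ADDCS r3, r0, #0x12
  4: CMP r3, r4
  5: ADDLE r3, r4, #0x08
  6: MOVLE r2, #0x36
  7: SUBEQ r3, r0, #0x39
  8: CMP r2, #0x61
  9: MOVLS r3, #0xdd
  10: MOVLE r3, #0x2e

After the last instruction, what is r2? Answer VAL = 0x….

VAL = 0xcf

[0] flags=1000 → (cmp)
[1] flags=1000 VC?T → r2=0xcf
[2] flags=1000 GT?F → skip
[3] flags=1000 CS?F → skip
[4] flags=0010 → (cmp)
[5] flags=0010 LE?F → skip
[6] flags=0010 LE?F → skip
[7] flags=0010 EQ?F → skip
[8] flags=0011 → (cmp)
[9] flags=0011 LS?F → skip
[10] flags=0011 LE?T → r3=0x2e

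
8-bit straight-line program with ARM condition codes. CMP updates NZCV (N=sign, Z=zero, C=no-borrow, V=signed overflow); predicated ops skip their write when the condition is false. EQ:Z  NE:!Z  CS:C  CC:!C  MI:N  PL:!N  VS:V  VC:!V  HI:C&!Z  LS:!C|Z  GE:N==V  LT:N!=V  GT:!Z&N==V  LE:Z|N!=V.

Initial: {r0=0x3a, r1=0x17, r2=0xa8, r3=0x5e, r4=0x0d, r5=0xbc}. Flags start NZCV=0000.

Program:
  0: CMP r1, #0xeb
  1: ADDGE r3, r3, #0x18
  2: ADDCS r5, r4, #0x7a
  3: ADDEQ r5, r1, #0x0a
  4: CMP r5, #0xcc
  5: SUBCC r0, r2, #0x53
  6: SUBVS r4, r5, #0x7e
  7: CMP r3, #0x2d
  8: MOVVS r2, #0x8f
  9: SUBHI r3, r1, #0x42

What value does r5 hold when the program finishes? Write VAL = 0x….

VAL = 0xbc

0: ✓ CMP  NZCV=0000
1: ✓ ADDGE  r3←0x76
2: · ADDCS
3: · ADDEQ
4: ✓ CMP  NZCV=1000
5: ✓ SUBCC  r0←0x55
6: · SUBVS
7: ✓ CMP  NZCV=0010
8: · MOVVS
9: ✓ SUBHI  r3←0xd5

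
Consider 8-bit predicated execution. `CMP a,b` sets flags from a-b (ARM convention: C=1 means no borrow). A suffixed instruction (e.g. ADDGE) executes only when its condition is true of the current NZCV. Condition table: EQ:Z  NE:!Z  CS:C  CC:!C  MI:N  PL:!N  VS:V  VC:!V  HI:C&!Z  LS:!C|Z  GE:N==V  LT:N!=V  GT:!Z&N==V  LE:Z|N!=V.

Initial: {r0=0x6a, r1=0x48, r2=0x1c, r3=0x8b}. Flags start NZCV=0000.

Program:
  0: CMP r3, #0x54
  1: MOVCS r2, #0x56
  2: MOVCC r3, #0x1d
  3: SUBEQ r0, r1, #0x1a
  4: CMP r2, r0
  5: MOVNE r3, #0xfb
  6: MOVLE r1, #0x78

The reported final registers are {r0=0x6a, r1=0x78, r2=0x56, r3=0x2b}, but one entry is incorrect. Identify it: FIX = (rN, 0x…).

0: ✓ CMP  NZCV=0011
1: ✓ MOVCS  r2←0x56
2: · MOVCC
3: · SUBEQ
4: ✓ CMP  NZCV=1000
5: ✓ MOVNE  r3←0xfb
6: ✓ MOVLE  r1←0x78

FIX = (r3, 0xfb)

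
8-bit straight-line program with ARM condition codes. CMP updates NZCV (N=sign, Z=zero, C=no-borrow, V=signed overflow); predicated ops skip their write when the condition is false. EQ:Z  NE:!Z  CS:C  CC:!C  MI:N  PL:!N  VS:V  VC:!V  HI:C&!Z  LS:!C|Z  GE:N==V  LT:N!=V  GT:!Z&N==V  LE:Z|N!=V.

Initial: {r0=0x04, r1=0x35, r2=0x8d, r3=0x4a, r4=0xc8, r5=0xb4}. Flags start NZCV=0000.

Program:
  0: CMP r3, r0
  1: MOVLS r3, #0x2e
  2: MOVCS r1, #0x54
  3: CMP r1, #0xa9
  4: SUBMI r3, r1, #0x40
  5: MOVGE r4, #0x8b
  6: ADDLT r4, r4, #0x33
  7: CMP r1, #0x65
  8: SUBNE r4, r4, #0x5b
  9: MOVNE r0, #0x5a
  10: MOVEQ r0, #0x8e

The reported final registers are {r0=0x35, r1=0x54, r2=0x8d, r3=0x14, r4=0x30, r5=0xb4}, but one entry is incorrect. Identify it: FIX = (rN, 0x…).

FIX = (r0, 0x5a)

[0] flags=0010 → (cmp)
[1] flags=0010 LS?F → skip
[2] flags=0010 CS?T → r1=0x54
[3] flags=1001 → (cmp)
[4] flags=1001 MI?T → r3=0x14
[5] flags=1001 GE?T → r4=0x8b
[6] flags=1001 LT?F → skip
[7] flags=1000 → (cmp)
[8] flags=1000 NE?T → r4=0x30
[9] flags=1000 NE?T → r0=0x5a
[10] flags=1000 EQ?F → skip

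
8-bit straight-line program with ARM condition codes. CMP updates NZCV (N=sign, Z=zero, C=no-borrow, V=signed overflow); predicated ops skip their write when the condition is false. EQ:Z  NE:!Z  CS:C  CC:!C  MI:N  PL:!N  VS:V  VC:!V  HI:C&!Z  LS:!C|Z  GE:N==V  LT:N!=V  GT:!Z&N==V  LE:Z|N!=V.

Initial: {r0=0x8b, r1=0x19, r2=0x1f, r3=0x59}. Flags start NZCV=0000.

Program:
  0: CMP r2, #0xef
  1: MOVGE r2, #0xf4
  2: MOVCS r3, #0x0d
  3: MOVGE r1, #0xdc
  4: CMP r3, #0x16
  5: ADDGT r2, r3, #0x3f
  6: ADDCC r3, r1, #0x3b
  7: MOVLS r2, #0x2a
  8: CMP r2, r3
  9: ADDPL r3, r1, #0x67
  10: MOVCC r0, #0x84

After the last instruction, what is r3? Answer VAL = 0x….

[0] flags=0000 → (cmp)
[1] flags=0000 GE?T → r2=0xf4
[2] flags=0000 CS?F → skip
[3] flags=0000 GE?T → r1=0xdc
[4] flags=0010 → (cmp)
[5] flags=0010 GT?T → r2=0x98
[6] flags=0010 CC?F → skip
[7] flags=0010 LS?F → skip
[8] flags=0011 → (cmp)
[9] flags=0011 PL?T → r3=0x43
[10] flags=0011 CC?F → skip

VAL = 0x43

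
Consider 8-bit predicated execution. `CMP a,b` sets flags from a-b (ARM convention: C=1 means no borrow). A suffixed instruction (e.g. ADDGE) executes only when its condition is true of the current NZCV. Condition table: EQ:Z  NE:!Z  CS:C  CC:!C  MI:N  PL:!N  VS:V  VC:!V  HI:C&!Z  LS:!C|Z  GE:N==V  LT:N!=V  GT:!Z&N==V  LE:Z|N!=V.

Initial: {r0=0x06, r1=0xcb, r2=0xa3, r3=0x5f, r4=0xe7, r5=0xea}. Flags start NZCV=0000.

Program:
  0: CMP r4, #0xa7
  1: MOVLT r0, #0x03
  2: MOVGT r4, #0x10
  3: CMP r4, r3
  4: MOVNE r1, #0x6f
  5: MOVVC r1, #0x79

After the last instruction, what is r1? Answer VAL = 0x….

VAL = 0x79

[0] flags=0010 → (cmp)
[1] flags=0010 LT?F → skip
[2] flags=0010 GT?T → r4=0x10
[3] flags=1000 → (cmp)
[4] flags=1000 NE?T → r1=0x6f
[5] flags=1000 VC?T → r1=0x79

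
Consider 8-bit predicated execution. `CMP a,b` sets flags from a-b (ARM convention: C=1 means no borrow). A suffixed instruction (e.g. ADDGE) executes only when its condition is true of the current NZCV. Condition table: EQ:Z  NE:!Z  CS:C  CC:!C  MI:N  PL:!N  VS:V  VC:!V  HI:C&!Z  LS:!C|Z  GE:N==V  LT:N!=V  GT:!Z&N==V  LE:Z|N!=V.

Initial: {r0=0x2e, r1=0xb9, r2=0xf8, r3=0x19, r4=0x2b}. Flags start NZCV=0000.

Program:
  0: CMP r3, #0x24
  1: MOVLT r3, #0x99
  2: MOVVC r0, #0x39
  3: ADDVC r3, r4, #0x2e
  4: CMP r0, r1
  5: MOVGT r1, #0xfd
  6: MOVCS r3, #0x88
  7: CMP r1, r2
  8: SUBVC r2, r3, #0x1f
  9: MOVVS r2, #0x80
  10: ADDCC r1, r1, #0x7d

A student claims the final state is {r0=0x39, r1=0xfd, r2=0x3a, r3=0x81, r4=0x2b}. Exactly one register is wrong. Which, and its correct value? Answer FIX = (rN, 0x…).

0: ✓ CMP  NZCV=1000
1: ✓ MOVLT  r3←0x99
2: ✓ MOVVC  r0←0x39
3: ✓ ADDVC  r3←0x59
4: ✓ CMP  NZCV=1001
5: ✓ MOVGT  r1←0xfd
6: · MOVCS
7: ✓ CMP  NZCV=0010
8: ✓ SUBVC  r2←0x3a
9: · MOVVS
10: · ADDCC

FIX = (r3, 0x59)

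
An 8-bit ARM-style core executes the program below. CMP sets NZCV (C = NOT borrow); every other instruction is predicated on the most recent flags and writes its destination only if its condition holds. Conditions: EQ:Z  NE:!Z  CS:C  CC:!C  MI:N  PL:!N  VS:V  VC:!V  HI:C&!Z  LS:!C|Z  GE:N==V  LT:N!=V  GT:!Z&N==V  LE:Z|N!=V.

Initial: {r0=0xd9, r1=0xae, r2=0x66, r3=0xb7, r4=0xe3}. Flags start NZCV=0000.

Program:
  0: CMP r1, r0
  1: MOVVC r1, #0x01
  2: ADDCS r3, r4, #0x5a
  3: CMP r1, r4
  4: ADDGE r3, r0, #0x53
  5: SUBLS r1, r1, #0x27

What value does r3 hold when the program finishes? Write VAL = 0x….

VAL = 0x2c

[0] flags=1000 → (cmp)
[1] flags=1000 VC?T → r1=0x01
[2] flags=1000 CS?F → skip
[3] flags=0000 → (cmp)
[4] flags=0000 GE?T → r3=0x2c
[5] flags=0000 LS?T → r1=0xda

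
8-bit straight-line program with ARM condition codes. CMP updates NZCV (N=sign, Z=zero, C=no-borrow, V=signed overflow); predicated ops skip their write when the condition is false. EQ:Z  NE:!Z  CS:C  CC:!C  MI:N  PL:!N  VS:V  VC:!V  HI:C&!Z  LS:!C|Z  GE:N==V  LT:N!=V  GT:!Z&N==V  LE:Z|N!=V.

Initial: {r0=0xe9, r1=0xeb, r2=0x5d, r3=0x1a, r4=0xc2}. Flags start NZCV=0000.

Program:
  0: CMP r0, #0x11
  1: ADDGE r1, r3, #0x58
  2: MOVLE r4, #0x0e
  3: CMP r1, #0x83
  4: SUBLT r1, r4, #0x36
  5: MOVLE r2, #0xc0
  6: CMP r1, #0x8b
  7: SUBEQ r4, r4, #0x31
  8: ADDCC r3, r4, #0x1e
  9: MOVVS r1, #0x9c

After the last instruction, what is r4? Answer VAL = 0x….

0: ✓ CMP  NZCV=1010
1: · ADDGE
2: ✓ MOVLE  r4←0x0e
3: ✓ CMP  NZCV=0010
4: · SUBLT
5: · MOVLE
6: ✓ CMP  NZCV=0010
7: · SUBEQ
8: · ADDCC
9: · MOVVS

VAL = 0x0e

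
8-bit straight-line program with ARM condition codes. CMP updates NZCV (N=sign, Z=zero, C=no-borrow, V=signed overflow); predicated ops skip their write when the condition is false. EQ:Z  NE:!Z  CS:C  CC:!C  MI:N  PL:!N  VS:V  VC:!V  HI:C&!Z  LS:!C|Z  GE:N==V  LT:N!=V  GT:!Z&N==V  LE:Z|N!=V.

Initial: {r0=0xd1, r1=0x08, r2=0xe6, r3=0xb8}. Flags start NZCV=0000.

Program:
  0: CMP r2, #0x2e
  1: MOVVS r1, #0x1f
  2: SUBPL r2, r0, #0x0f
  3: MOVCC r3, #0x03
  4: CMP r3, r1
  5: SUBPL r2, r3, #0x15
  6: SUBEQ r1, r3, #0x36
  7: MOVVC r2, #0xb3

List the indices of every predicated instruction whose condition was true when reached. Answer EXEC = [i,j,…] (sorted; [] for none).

EXEC = [7]

[0] flags=1010 → (cmp)
[1] flags=1010 VS?F → skip
[2] flags=1010 PL?F → skip
[3] flags=1010 CC?F → skip
[4] flags=1010 → (cmp)
[5] flags=1010 PL?F → skip
[6] flags=1010 EQ?F → skip
[7] flags=1010 VC?T → r2=0xb3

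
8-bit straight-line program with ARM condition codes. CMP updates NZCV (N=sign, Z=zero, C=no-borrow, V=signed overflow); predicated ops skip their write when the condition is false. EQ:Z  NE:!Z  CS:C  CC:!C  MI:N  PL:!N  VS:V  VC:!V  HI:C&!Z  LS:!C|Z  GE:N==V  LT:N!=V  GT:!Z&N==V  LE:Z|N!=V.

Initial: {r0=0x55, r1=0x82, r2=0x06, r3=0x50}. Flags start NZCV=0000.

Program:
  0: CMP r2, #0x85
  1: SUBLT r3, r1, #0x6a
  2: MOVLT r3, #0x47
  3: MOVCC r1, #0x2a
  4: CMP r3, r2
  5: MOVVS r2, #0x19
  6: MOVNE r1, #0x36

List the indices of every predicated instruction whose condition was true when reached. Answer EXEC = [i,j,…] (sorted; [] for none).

EXEC = [3,6]

[0] flags=1001 → (cmp)
[1] flags=1001 LT?F → skip
[2] flags=1001 LT?F → skip
[3] flags=1001 CC?T → r1=0x2a
[4] flags=0010 → (cmp)
[5] flags=0010 VS?F → skip
[6] flags=0010 NE?T → r1=0x36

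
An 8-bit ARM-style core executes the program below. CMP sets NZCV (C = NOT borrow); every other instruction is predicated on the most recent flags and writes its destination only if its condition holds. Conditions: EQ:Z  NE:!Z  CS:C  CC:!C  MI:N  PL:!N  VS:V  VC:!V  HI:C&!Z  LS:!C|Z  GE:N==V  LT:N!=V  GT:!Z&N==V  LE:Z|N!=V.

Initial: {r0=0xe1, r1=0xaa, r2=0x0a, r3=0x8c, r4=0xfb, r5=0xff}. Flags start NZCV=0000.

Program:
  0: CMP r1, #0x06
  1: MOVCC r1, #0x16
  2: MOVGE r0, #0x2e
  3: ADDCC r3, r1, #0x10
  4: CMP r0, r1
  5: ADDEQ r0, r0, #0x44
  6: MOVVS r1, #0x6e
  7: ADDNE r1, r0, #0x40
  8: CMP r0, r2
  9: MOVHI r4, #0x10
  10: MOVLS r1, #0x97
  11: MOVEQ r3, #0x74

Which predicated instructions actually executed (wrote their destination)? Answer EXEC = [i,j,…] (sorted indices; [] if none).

[0] flags=1010 → (cmp)
[1] flags=1010 CC?F → skip
[2] flags=1010 GE?F → skip
[3] flags=1010 CC?F → skip
[4] flags=0010 → (cmp)
[5] flags=0010 EQ?F → skip
[6] flags=0010 VS?F → skip
[7] flags=0010 NE?T → r1=0x21
[8] flags=1010 → (cmp)
[9] flags=1010 HI?T → r4=0x10
[10] flags=1010 LS?F → skip
[11] flags=1010 EQ?F → skip

EXEC = [7,9]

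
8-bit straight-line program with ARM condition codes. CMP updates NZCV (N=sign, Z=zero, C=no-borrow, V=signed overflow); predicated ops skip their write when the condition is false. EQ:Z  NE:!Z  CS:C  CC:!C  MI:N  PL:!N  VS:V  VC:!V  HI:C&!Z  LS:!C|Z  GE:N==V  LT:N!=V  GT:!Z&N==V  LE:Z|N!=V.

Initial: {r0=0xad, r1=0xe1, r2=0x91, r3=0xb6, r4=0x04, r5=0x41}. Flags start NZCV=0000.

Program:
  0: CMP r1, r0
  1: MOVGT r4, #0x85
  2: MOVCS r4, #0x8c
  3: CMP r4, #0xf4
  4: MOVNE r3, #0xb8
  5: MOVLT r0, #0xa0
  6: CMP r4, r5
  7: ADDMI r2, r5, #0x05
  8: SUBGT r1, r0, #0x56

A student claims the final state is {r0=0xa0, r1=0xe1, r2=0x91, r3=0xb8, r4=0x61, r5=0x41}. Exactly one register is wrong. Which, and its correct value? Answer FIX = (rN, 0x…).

FIX = (r4, 0x8c)

[0] flags=0010 → (cmp)
[1] flags=0010 GT?T → r4=0x85
[2] flags=0010 CS?T → r4=0x8c
[3] flags=1000 → (cmp)
[4] flags=1000 NE?T → r3=0xb8
[5] flags=1000 LT?T → r0=0xa0
[6] flags=0011 → (cmp)
[7] flags=0011 MI?F → skip
[8] flags=0011 GT?F → skip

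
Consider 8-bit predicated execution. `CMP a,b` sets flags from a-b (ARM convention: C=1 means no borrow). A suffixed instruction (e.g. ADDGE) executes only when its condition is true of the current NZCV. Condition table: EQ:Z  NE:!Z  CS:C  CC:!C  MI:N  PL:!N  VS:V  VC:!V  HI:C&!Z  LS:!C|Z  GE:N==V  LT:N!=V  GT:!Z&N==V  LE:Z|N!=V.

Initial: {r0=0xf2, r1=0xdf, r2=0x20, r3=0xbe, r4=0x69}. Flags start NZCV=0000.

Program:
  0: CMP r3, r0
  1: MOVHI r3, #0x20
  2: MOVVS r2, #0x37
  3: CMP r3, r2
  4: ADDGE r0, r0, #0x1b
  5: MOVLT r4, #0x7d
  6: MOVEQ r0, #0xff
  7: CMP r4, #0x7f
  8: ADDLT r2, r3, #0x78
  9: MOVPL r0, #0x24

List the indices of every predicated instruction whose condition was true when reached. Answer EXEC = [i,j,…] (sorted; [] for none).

[0] flags=1000 → (cmp)
[1] flags=1000 HI?F → skip
[2] flags=1000 VS?F → skip
[3] flags=1010 → (cmp)
[4] flags=1010 GE?F → skip
[5] flags=1010 LT?T → r4=0x7d
[6] flags=1010 EQ?F → skip
[7] flags=1000 → (cmp)
[8] flags=1000 LT?T → r2=0x36
[9] flags=1000 PL?F → skip

EXEC = [5,8]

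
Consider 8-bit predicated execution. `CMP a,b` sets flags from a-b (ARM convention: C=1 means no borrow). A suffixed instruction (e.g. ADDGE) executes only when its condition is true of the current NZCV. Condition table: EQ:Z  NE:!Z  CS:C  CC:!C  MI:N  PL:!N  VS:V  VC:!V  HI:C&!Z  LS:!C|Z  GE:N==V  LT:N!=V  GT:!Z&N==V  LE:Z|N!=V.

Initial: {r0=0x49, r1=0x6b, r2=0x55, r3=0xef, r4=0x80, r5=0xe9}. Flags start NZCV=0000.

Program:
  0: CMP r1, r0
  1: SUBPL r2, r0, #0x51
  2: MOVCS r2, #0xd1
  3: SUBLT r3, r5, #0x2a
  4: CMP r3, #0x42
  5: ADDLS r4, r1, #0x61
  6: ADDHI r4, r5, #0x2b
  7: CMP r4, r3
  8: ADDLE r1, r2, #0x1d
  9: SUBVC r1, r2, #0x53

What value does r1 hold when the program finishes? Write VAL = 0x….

VAL = 0x7e

[0] flags=0010 → (cmp)
[1] flags=0010 PL?T → r2=0xf8
[2] flags=0010 CS?T → r2=0xd1
[3] flags=0010 LT?F → skip
[4] flags=1010 → (cmp)
[5] flags=1010 LS?F → skip
[6] flags=1010 HI?T → r4=0x14
[7] flags=0000 → (cmp)
[8] flags=0000 LE?F → skip
[9] flags=0000 VC?T → r1=0x7e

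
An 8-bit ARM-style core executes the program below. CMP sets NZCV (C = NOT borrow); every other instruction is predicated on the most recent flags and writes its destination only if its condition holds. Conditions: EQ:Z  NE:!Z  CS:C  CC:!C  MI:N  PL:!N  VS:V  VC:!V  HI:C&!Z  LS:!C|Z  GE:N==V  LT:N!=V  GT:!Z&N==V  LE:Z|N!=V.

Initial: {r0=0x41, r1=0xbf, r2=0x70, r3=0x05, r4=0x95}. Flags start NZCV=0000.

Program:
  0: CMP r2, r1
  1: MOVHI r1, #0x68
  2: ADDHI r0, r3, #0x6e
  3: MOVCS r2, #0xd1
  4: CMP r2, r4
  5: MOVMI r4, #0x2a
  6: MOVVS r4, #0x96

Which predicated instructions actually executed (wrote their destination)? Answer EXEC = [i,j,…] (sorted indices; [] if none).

0: ✓ CMP  NZCV=1001
1: · MOVHI
2: · ADDHI
3: · MOVCS
4: ✓ CMP  NZCV=1001
5: ✓ MOVMI  r4←0x2a
6: ✓ MOVVS  r4←0x96

EXEC = [5,6]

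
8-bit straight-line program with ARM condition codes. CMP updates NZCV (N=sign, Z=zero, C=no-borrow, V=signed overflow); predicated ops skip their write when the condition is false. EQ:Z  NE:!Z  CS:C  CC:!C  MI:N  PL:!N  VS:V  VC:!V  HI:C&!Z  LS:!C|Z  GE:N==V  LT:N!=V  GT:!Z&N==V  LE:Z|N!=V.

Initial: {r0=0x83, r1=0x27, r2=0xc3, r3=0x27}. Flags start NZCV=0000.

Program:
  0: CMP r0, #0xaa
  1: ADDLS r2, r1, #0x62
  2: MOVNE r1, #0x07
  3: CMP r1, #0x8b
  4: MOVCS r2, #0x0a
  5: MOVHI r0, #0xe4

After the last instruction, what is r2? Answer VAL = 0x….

VAL = 0x89

0: ✓ CMP  NZCV=1000
1: ✓ ADDLS  r2←0x89
2: ✓ MOVNE  r1←0x07
3: ✓ CMP  NZCV=0000
4: · MOVCS
5: · MOVHI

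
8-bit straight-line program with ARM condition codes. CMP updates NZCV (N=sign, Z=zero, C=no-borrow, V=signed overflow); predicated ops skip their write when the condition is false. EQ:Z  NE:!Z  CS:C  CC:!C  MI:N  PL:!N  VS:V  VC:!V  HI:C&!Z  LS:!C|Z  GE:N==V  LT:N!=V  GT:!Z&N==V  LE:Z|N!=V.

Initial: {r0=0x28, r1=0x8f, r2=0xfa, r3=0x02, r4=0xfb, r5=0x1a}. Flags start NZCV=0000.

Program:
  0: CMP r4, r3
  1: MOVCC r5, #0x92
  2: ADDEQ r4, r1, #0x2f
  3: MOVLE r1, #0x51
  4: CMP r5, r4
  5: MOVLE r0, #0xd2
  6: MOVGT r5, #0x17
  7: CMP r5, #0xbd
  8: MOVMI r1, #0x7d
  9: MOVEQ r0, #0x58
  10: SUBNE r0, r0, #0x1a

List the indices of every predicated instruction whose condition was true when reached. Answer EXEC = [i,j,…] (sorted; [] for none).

[0] flags=1010 → (cmp)
[1] flags=1010 CC?F → skip
[2] flags=1010 EQ?F → skip
[3] flags=1010 LE?T → r1=0x51
[4] flags=0000 → (cmp)
[5] flags=0000 LE?F → skip
[6] flags=0000 GT?T → r5=0x17
[7] flags=0000 → (cmp)
[8] flags=0000 MI?F → skip
[9] flags=0000 EQ?F → skip
[10] flags=0000 NE?T → r0=0x0e

EXEC = [3,6,10]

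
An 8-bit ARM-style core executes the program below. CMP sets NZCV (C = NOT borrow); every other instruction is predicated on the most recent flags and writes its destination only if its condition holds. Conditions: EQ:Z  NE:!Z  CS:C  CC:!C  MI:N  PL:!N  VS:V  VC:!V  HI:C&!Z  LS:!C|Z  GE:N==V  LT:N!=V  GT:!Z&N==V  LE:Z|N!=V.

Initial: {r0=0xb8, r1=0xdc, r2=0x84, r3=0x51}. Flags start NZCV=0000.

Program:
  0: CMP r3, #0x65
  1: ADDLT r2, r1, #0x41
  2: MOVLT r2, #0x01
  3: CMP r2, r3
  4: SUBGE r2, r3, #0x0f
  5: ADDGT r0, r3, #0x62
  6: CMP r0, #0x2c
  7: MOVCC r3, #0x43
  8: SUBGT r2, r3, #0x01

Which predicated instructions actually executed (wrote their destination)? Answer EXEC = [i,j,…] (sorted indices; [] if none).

0: ✓ CMP  NZCV=1000
1: ✓ ADDLT  r2←0x1d
2: ✓ MOVLT  r2←0x01
3: ✓ CMP  NZCV=1000
4: · SUBGE
5: · ADDGT
6: ✓ CMP  NZCV=1010
7: · MOVCC
8: · SUBGT

EXEC = [1,2]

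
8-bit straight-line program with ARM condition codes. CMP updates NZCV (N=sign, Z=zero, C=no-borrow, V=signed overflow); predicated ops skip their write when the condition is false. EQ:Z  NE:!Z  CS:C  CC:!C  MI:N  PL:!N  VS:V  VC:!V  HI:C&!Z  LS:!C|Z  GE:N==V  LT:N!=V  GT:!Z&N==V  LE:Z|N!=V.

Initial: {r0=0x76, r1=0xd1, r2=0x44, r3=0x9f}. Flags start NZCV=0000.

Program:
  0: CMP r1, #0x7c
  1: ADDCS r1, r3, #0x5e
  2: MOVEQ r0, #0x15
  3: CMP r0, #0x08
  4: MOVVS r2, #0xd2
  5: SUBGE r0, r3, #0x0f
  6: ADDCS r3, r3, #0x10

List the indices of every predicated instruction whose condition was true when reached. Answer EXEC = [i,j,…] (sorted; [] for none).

EXEC = [1,5,6]

[0] flags=0011 → (cmp)
[1] flags=0011 CS?T → r1=0xfd
[2] flags=0011 EQ?F → skip
[3] flags=0010 → (cmp)
[4] flags=0010 VS?F → skip
[5] flags=0010 GE?T → r0=0x90
[6] flags=0010 CS?T → r3=0xaf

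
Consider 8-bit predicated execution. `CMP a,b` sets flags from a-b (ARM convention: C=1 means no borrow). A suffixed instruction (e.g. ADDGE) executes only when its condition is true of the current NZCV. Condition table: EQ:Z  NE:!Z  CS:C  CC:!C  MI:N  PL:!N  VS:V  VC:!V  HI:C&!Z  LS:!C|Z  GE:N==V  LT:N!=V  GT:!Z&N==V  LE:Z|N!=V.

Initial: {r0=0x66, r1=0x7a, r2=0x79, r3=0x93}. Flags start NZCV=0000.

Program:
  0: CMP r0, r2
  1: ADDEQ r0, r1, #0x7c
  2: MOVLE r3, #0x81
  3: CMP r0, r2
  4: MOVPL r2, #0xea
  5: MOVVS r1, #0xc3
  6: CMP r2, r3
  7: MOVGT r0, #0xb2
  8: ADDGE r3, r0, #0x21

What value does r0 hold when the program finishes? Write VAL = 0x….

VAL = 0xb2

0: ✓ CMP  NZCV=1000
1: · ADDEQ
2: ✓ MOVLE  r3←0x81
3: ✓ CMP  NZCV=1000
4: · MOVPL
5: · MOVVS
6: ✓ CMP  NZCV=1001
7: ✓ MOVGT  r0←0xb2
8: ✓ ADDGE  r3←0xd3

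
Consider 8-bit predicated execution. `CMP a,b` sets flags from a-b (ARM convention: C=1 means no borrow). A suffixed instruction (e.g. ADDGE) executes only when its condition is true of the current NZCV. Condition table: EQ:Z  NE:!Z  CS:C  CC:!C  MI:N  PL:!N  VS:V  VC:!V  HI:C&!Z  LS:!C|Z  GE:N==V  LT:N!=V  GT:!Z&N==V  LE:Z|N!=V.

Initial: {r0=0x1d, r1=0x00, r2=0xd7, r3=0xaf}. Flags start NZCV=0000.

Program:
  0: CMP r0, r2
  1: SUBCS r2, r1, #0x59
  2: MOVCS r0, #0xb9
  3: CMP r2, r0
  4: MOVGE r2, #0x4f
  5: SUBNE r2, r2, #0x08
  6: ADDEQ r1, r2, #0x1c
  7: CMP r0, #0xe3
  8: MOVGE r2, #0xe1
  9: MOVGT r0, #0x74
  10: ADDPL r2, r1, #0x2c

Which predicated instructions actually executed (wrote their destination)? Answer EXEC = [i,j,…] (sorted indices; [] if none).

EXEC = [5,8,9,10]

0: ✓ CMP  NZCV=0000
1: · SUBCS
2: · MOVCS
3: ✓ CMP  NZCV=1010
4: · MOVGE
5: ✓ SUBNE  r2←0xcf
6: · ADDEQ
7: ✓ CMP  NZCV=0000
8: ✓ MOVGE  r2←0xe1
9: ✓ MOVGT  r0←0x74
10: ✓ ADDPL  r2←0x2c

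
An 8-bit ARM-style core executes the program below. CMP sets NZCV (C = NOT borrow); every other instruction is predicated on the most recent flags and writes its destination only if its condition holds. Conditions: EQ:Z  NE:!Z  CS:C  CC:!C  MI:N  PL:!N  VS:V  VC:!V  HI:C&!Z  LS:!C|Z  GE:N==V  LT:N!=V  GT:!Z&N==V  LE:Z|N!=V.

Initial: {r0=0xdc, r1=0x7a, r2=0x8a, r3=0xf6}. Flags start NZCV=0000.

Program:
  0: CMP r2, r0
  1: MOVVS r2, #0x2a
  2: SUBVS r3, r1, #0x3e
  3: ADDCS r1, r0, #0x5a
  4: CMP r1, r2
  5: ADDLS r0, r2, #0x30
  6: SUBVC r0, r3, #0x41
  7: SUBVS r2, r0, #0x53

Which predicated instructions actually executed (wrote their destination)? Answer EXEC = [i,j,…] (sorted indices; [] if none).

EXEC = [5,7]

0: ✓ CMP  NZCV=1000
1: · MOVVS
2: · SUBVS
3: · ADDCS
4: ✓ CMP  NZCV=1001
5: ✓ ADDLS  r0←0xba
6: · SUBVC
7: ✓ SUBVS  r2←0x67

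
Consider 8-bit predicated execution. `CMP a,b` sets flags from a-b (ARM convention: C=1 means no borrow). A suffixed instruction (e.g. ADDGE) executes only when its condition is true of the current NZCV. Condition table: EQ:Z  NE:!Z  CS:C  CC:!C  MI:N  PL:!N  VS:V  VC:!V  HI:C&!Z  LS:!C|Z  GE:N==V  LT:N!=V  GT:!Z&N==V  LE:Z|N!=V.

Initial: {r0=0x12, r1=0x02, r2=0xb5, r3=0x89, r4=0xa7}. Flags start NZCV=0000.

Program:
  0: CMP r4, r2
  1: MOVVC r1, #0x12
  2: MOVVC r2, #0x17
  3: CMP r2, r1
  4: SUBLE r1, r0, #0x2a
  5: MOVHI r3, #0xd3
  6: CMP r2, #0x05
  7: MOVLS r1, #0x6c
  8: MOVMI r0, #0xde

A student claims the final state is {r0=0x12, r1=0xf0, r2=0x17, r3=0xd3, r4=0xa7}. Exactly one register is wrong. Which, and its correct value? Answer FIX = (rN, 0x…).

0: ✓ CMP  NZCV=1000
1: ✓ MOVVC  r1←0x12
2: ✓ MOVVC  r2←0x17
3: ✓ CMP  NZCV=0010
4: · SUBLE
5: ✓ MOVHI  r3←0xd3
6: ✓ CMP  NZCV=0010
7: · MOVLS
8: · MOVMI

FIX = (r1, 0x12)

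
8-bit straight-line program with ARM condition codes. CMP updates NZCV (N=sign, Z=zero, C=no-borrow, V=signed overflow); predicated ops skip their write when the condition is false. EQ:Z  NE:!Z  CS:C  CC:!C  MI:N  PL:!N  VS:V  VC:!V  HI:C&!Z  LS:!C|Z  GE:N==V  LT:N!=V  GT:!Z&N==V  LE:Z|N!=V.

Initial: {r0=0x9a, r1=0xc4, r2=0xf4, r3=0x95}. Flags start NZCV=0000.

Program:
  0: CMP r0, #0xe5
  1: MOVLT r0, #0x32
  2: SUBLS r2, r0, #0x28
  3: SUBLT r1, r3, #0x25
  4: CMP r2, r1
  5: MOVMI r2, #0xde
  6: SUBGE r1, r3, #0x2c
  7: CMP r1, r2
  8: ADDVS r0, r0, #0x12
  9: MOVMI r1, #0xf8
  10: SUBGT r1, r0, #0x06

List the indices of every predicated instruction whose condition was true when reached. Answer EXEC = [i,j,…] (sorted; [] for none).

[0] flags=1000 → (cmp)
[1] flags=1000 LT?T → r0=0x32
[2] flags=1000 LS?T → r2=0x0a
[3] flags=1000 LT?T → r1=0x70
[4] flags=1000 → (cmp)
[5] flags=1000 MI?T → r2=0xde
[6] flags=1000 GE?F → skip
[7] flags=1001 → (cmp)
[8] flags=1001 VS?T → r0=0x44
[9] flags=1001 MI?T → r1=0xf8
[10] flags=1001 GT?T → r1=0x3e

EXEC = [1,2,3,5,8,9,10]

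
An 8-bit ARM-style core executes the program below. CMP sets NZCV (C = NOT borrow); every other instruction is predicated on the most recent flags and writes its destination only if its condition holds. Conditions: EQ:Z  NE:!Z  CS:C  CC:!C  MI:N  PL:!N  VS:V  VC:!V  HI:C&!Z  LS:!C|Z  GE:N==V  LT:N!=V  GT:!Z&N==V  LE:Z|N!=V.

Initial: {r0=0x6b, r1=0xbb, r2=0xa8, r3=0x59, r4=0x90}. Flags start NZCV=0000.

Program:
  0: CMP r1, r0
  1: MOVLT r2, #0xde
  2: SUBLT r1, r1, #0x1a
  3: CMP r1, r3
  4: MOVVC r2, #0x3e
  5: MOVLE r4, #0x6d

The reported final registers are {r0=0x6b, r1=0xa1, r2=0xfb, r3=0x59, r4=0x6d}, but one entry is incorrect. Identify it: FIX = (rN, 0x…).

[0] flags=0011 → (cmp)
[1] flags=0011 LT?T → r2=0xde
[2] flags=0011 LT?T → r1=0xa1
[3] flags=0011 → (cmp)
[4] flags=0011 VC?F → skip
[5] flags=0011 LE?T → r4=0x6d

FIX = (r2, 0xde)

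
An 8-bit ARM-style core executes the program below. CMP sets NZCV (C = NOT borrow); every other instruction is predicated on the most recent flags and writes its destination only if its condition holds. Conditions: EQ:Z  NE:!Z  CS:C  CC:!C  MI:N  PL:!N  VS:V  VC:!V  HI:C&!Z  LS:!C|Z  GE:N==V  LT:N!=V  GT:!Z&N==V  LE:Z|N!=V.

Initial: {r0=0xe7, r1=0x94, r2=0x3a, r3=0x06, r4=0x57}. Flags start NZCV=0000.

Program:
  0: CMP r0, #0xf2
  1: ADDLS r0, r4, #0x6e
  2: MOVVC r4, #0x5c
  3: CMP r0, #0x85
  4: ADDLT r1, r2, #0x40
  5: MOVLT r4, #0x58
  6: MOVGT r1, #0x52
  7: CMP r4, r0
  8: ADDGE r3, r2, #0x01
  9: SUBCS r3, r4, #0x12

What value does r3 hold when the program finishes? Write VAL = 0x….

VAL = 0x3b

[0] flags=1000 → (cmp)
[1] flags=1000 LS?T → r0=0xc5
[2] flags=1000 VC?T → r4=0x5c
[3] flags=0010 → (cmp)
[4] flags=0010 LT?F → skip
[5] flags=0010 LT?F → skip
[6] flags=0010 GT?T → r1=0x52
[7] flags=1001 → (cmp)
[8] flags=1001 GE?T → r3=0x3b
[9] flags=1001 CS?F → skip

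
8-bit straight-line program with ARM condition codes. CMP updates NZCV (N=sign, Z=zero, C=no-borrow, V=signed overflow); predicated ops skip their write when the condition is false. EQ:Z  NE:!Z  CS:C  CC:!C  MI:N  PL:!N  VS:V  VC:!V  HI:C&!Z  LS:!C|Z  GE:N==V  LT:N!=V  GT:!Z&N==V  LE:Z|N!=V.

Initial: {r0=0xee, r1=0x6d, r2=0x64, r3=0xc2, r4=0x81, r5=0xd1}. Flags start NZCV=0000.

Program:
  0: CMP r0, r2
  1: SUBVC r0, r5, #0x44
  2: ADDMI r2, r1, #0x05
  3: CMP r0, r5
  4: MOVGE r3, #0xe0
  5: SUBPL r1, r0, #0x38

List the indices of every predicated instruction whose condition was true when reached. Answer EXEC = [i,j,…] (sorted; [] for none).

0: ✓ CMP  NZCV=1010
1: ✓ SUBVC  r0←0x8d
2: ✓ ADDMI  r2←0x72
3: ✓ CMP  NZCV=1000
4: · MOVGE
5: · SUBPL

EXEC = [1,2]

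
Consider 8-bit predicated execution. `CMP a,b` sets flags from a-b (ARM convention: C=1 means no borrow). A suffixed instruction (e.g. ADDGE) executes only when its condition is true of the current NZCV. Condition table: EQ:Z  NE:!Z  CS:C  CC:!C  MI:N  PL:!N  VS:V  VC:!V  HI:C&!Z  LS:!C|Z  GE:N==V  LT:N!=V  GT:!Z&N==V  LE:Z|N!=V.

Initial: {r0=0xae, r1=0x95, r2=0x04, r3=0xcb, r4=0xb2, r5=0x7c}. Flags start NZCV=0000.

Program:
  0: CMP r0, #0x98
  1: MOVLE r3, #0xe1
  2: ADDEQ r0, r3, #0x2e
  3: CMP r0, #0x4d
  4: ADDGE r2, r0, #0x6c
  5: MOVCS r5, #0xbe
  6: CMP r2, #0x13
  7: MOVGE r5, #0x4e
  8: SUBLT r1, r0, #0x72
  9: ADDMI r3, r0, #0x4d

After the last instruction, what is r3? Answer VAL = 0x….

VAL = 0xfb

0: ✓ CMP  NZCV=0010
1: · MOVLE
2: · ADDEQ
3: ✓ CMP  NZCV=0011
4: · ADDGE
5: ✓ MOVCS  r5←0xbe
6: ✓ CMP  NZCV=1000
7: · MOVGE
8: ✓ SUBLT  r1←0x3c
9: ✓ ADDMI  r3←0xfb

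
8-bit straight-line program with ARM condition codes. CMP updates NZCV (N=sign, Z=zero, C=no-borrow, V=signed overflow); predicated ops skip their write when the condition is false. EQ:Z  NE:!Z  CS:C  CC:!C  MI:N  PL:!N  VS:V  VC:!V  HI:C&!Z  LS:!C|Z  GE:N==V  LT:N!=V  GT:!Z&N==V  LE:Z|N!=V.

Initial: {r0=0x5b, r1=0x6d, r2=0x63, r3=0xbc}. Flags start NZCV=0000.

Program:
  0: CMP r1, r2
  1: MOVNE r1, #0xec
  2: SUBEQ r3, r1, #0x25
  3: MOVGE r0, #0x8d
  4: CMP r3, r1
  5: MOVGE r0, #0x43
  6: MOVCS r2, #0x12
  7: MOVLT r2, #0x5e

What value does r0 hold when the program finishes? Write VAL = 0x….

0: ✓ CMP  NZCV=0010
1: ✓ MOVNE  r1←0xec
2: · SUBEQ
3: ✓ MOVGE  r0←0x8d
4: ✓ CMP  NZCV=1000
5: · MOVGE
6: · MOVCS
7: ✓ MOVLT  r2←0x5e

VAL = 0x8d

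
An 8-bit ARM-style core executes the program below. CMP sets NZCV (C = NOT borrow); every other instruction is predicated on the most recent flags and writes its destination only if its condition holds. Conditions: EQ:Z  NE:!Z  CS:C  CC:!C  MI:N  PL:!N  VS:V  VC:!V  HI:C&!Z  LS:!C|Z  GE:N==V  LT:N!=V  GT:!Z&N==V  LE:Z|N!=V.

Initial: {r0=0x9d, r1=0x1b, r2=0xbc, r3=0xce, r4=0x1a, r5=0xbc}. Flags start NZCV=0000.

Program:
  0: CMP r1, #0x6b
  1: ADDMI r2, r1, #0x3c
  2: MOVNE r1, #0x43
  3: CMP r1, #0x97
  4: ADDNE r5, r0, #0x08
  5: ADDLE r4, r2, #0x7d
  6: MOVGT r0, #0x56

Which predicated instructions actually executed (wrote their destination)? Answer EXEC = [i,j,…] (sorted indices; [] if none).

EXEC = [1,2,4,6]

[0] flags=1000 → (cmp)
[1] flags=1000 MI?T → r2=0x57
[2] flags=1000 NE?T → r1=0x43
[3] flags=1001 → (cmp)
[4] flags=1001 NE?T → r5=0xa5
[5] flags=1001 LE?F → skip
[6] flags=1001 GT?T → r0=0x56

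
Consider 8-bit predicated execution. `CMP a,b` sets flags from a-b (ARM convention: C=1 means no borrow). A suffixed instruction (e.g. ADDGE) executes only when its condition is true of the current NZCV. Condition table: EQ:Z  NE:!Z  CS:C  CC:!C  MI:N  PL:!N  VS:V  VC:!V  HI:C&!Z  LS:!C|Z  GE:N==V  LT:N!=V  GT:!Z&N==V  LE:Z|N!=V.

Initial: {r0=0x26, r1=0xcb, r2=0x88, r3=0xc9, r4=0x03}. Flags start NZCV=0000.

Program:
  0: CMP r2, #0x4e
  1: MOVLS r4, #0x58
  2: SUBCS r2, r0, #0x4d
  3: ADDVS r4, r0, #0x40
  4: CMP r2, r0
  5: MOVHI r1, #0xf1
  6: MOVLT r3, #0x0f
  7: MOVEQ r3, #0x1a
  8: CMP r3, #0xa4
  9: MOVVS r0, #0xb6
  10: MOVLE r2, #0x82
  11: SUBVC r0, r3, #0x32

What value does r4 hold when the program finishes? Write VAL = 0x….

[0] flags=0011 → (cmp)
[1] flags=0011 LS?F → skip
[2] flags=0011 CS?T → r2=0xd9
[3] flags=0011 VS?T → r4=0x66
[4] flags=1010 → (cmp)
[5] flags=1010 HI?T → r1=0xf1
[6] flags=1010 LT?T → r3=0x0f
[7] flags=1010 EQ?F → skip
[8] flags=0000 → (cmp)
[9] flags=0000 VS?F → skip
[10] flags=0000 LE?F → skip
[11] flags=0000 VC?T → r0=0xdd

VAL = 0x66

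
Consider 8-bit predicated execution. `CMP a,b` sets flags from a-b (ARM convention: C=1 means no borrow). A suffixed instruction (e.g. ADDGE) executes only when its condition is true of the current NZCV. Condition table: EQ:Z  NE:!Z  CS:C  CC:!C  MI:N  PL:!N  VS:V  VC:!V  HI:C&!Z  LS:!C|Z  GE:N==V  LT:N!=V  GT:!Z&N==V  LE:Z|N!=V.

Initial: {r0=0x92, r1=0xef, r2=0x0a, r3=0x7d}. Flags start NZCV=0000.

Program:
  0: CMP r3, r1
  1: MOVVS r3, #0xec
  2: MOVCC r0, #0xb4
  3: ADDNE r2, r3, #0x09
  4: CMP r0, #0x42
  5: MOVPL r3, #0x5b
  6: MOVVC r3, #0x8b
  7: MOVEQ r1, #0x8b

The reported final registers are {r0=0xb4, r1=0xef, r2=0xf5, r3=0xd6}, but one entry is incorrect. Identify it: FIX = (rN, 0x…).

FIX = (r3, 0x5b)

0: ✓ CMP  NZCV=1001
1: ✓ MOVVS  r3←0xec
2: ✓ MOVCC  r0←0xb4
3: ✓ ADDNE  r2←0xf5
4: ✓ CMP  NZCV=0011
5: ✓ MOVPL  r3←0x5b
6: · MOVVC
7: · MOVEQ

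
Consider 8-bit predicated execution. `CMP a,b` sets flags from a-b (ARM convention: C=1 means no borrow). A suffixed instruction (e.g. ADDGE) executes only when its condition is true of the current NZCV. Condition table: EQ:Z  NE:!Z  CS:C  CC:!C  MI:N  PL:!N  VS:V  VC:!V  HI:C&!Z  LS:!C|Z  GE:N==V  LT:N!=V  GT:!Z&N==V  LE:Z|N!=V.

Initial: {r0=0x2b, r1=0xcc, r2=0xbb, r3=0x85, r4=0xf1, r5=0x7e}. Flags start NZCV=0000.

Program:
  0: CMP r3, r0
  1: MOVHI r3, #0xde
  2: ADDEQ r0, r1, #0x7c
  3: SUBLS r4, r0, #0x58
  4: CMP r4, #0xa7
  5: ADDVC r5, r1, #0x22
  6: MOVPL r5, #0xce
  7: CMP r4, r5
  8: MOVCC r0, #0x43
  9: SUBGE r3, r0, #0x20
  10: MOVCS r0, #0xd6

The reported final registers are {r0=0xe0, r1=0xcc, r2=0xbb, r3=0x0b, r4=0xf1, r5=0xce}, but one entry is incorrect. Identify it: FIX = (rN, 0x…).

[0] flags=0011 → (cmp)
[1] flags=0011 HI?T → r3=0xde
[2] flags=0011 EQ?F → skip
[3] flags=0011 LS?F → skip
[4] flags=0010 → (cmp)
[5] flags=0010 VC?T → r5=0xee
[6] flags=0010 PL?T → r5=0xce
[7] flags=0010 → (cmp)
[8] flags=0010 CC?F → skip
[9] flags=0010 GE?T → r3=0x0b
[10] flags=0010 CS?T → r0=0xd6

FIX = (r0, 0xd6)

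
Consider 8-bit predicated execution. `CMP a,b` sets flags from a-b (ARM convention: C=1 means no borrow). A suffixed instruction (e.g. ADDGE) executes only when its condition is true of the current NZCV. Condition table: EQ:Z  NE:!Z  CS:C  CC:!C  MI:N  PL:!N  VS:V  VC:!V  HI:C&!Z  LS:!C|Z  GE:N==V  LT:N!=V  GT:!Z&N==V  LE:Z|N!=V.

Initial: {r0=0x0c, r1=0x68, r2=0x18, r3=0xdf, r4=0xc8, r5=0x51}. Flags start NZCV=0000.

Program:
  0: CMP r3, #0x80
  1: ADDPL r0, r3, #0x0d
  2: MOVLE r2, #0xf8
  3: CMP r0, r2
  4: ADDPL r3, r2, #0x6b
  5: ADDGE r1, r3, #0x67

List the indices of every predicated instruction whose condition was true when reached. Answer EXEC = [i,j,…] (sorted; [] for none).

[0] flags=0010 → (cmp)
[1] flags=0010 PL?T → r0=0xec
[2] flags=0010 LE?F → skip
[3] flags=1010 → (cmp)
[4] flags=1010 PL?F → skip
[5] flags=1010 GE?F → skip

EXEC = [1]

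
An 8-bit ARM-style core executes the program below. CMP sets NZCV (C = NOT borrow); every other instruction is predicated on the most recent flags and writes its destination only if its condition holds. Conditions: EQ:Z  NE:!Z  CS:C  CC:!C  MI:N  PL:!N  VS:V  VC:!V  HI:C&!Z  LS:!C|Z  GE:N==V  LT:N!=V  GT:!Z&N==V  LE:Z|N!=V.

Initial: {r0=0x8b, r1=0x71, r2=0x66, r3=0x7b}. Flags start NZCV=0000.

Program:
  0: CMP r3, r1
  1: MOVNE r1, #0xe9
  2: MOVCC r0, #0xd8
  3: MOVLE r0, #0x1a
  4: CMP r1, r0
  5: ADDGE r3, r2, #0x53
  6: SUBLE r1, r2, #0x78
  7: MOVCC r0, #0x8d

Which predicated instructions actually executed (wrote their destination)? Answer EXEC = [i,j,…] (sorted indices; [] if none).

[0] flags=0010 → (cmp)
[1] flags=0010 NE?T → r1=0xe9
[2] flags=0010 CC?F → skip
[3] flags=0010 LE?F → skip
[4] flags=0010 → (cmp)
[5] flags=0010 GE?T → r3=0xb9
[6] flags=0010 LE?F → skip
[7] flags=0010 CC?F → skip

EXEC = [1,5]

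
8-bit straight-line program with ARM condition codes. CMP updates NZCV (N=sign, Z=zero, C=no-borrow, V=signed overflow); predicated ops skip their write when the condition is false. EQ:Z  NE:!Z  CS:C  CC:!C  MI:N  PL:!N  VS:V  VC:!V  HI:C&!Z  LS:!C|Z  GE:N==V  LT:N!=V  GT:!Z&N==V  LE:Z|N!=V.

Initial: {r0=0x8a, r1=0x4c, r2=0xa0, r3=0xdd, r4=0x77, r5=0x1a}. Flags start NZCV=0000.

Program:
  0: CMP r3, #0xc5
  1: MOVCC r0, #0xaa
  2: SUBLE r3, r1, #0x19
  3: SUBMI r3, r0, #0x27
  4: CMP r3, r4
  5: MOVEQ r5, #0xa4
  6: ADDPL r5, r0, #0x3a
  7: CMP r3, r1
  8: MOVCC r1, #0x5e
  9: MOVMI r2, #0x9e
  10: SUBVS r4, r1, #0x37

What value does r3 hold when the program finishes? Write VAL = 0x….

[0] flags=0010 → (cmp)
[1] flags=0010 CC?F → skip
[2] flags=0010 LE?F → skip
[3] flags=0010 MI?F → skip
[4] flags=0011 → (cmp)
[5] flags=0011 EQ?F → skip
[6] flags=0011 PL?T → r5=0xc4
[7] flags=1010 → (cmp)
[8] flags=1010 CC?F → skip
[9] flags=1010 MI?T → r2=0x9e
[10] flags=1010 VS?F → skip

VAL = 0xdd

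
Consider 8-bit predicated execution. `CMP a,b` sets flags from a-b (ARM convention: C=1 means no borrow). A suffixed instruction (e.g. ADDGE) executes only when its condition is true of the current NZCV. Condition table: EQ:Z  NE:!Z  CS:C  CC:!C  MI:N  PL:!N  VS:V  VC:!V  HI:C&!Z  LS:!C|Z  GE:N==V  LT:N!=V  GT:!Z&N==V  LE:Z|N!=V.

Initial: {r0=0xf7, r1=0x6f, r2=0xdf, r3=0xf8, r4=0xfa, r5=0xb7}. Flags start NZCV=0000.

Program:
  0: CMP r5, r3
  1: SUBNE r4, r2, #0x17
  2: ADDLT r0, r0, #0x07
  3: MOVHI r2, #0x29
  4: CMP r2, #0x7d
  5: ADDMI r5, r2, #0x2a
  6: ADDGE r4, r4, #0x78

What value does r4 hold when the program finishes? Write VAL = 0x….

VAL = 0xc8

0: ✓ CMP  NZCV=1000
1: ✓ SUBNE  r4←0xc8
2: ✓ ADDLT  r0←0xfe
3: · MOVHI
4: ✓ CMP  NZCV=0011
5: · ADDMI
6: · ADDGE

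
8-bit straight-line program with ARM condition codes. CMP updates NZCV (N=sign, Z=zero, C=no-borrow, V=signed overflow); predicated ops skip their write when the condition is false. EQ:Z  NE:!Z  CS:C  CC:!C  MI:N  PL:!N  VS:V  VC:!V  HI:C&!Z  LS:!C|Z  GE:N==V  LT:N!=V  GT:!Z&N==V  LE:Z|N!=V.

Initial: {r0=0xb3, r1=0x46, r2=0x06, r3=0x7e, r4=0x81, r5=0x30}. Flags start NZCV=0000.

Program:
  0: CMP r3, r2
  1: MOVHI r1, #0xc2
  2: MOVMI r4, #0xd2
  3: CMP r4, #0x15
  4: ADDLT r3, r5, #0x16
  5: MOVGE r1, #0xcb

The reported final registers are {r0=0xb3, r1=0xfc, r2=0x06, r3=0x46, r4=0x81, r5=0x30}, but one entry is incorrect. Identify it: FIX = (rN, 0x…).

FIX = (r1, 0xc2)

[0] flags=0010 → (cmp)
[1] flags=0010 HI?T → r1=0xc2
[2] flags=0010 MI?F → skip
[3] flags=0011 → (cmp)
[4] flags=0011 LT?T → r3=0x46
[5] flags=0011 GE?F → skip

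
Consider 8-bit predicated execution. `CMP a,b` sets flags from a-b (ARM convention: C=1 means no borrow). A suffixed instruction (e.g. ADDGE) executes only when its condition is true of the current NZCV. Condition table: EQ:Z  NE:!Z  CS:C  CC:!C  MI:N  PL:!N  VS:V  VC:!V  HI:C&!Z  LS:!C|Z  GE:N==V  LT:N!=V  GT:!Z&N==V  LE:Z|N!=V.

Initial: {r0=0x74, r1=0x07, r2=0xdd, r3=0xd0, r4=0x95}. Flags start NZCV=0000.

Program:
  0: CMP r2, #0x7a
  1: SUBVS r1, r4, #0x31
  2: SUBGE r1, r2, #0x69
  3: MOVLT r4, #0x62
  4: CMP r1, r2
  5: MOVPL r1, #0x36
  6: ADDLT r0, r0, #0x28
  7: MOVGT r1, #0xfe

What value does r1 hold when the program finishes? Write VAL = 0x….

VAL = 0xfe

[0] flags=0011 → (cmp)
[1] flags=0011 VS?T → r1=0x64
[2] flags=0011 GE?F → skip
[3] flags=0011 LT?T → r4=0x62
[4] flags=1001 → (cmp)
[5] flags=1001 PL?F → skip
[6] flags=1001 LT?F → skip
[7] flags=1001 GT?T → r1=0xfe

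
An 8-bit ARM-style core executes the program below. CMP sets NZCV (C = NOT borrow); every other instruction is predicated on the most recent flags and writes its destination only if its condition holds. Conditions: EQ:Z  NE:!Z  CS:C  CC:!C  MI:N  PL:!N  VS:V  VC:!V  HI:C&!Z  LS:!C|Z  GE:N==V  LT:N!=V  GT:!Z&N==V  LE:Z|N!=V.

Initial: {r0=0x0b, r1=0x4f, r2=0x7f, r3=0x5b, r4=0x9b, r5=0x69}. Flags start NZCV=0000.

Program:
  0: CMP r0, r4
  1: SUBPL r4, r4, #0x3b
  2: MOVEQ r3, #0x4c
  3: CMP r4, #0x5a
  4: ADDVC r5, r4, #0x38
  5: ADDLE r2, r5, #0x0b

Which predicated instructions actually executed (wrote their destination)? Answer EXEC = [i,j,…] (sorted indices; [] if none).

[0] flags=0000 → (cmp)
[1] flags=0000 PL?T → r4=0x60
[2] flags=0000 EQ?F → skip
[3] flags=0010 → (cmp)
[4] flags=0010 VC?T → r5=0x98
[5] flags=0010 LE?F → skip

EXEC = [1,4]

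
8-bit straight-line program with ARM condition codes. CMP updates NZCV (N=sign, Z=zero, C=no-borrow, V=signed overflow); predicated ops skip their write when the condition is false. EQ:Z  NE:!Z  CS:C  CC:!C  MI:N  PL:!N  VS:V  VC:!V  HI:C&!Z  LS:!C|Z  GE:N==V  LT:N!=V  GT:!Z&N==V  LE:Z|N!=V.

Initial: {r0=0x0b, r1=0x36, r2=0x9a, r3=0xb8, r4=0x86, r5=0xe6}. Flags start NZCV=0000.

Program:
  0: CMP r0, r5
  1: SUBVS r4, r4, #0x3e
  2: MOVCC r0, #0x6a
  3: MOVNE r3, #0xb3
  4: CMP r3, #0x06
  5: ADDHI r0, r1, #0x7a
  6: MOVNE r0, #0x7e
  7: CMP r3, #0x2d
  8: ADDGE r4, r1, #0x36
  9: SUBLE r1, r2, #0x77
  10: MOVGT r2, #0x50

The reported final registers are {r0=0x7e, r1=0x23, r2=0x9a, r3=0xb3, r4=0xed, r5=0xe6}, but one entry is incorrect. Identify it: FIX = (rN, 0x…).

FIX = (r4, 0x86)

[0] flags=0000 → (cmp)
[1] flags=0000 VS?F → skip
[2] flags=0000 CC?T → r0=0x6a
[3] flags=0000 NE?T → r3=0xb3
[4] flags=1010 → (cmp)
[5] flags=1010 HI?T → r0=0xb0
[6] flags=1010 NE?T → r0=0x7e
[7] flags=1010 → (cmp)
[8] flags=1010 GE?F → skip
[9] flags=1010 LE?T → r1=0x23
[10] flags=1010 GT?F → skip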